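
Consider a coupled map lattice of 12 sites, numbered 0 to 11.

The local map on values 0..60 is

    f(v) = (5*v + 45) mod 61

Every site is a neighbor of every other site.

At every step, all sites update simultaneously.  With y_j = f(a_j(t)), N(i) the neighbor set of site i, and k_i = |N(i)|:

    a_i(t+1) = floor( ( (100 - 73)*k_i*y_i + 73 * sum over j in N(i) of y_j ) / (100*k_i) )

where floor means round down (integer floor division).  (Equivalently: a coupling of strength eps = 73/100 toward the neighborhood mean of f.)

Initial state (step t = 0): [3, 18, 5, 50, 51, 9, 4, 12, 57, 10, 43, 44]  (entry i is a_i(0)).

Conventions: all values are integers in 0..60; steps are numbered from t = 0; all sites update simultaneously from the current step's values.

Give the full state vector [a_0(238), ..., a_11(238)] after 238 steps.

Answer: [32, 34, 33, 29, 30, 38, 32, 39, 38, 39, 35, 36]
Key observation: The state at step 11, [32, 34, 33, 29, 30, 38, 32, 39, 38, 39, 35, 36], reappears at step 12: the system is in a cycle of period 1 from step 11 on.  Therefore the state at step 238 equals the state at step 11 + ((238 - 11) mod 1) = 11, which is [32, 34, 33, 29, 30, 38, 32, 39, 38, 39, 35, 36].

Derivation:
t=0: [3, 18, 5, 50, 51, 9, 4, 12, 57, 10, 43, 44]
t=1: [36, 26, 25, 34, 35, 29, 24, 32, 29, 30, 27, 28]
t=2: [32, 34, 33, 30, 31, 25, 32, 28, 25, 26, 35, 24]
t=3: [28, 30, 29, 26, 27, 33, 28, 24, 33, 34, 31, 32]
t=4: [20, 22, 21, 30, 31, 25, 20, 28, 25, 26, 23, 24]
t=5: [29, 31, 30, 26, 27, 34, 29, 24, 34, 35, 32, 33]
t=6: [24, 26, 25, 33, 34, 29, 24, 31, 29, 30, 27, 28]
t=7: [31, 33, 32, 28, 29, 24, 31, 26, 24, 25, 34, 23]
t=8: [26, 28, 27, 23, 24, 31, 26, 33, 31, 32, 29, 30]
t=9: [33, 23, 34, 30, 31, 26, 33, 28, 26, 27, 24, 25]
t=10: [32, 34, 33, 29, 30, 38, 32, 27, 38, 39, 35, 36]
t=11: [32, 34, 33, 29, 30, 38, 32, 39, 38, 39, 35, 36]
t=12: [32, 34, 33, 29, 30, 38, 32, 39, 38, 39, 35, 36]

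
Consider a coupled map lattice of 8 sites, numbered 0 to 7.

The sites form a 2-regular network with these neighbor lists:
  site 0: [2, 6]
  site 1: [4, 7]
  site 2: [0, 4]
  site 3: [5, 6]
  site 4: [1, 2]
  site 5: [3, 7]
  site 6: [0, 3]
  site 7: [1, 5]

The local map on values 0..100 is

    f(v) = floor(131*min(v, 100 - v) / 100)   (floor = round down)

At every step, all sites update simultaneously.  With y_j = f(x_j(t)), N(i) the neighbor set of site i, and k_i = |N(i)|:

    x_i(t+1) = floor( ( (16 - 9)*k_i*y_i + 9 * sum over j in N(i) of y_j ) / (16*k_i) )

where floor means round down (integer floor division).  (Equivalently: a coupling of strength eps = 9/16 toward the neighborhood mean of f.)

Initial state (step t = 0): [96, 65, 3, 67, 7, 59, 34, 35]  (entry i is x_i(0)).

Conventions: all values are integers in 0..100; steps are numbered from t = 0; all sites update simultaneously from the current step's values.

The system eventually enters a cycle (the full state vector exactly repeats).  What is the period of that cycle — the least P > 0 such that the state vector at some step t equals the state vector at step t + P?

Simulating step by step:
t=0: [96, 65, 3, 67, 7, 59, 34, 35]
t=1: [15, 34, 5, 46, 17, 47, 32, 47]
t=2: [21, 42, 14, 54, 23, 60, 40, 56]
t=3: [31, 48, 23, 55, 33, 55, 47, 55]
t=4: [43, 55, 36, 58, 44, 58, 54, 59]
t=5: [54, 56, 52, 56, 54, 54, 57, 54]
t=6: [59, 58, 60, 57, 59, 59, 57, 59]
t=7: [53, 53, 52, 55, 53, 53, 55, 53]
t=8: [60, 61, 61, 58, 61, 60, 58, 61]
t=9: [52, 51, 51, 54, 51, 52, 54, 51]
t=10: [62, 64, 63, 60, 64, 62, 60, 63]
t=11: [49, 47, 48, 51, 47, 49, 51, 48]
t=12: [63, 61, 62, 64, 61, 63, 64, 62]
t=13: [48, 50, 49, 47, 50, 48, 47, 49]
t=14: [62, 64, 63, 61, 64, 62, 61, 63]
t=15: [49, 47, 48, 50, 47, 49, 50, 48]
t=16: [63, 61, 62, 64, 61, 63, 64, 62]

Answer: 4
Key observation: The state at step 12, [63, 61, 62, 64, 61, 63, 64, 62], reappears at step 16 — and no state repeats earlier — so the cycle the system enters has period 4.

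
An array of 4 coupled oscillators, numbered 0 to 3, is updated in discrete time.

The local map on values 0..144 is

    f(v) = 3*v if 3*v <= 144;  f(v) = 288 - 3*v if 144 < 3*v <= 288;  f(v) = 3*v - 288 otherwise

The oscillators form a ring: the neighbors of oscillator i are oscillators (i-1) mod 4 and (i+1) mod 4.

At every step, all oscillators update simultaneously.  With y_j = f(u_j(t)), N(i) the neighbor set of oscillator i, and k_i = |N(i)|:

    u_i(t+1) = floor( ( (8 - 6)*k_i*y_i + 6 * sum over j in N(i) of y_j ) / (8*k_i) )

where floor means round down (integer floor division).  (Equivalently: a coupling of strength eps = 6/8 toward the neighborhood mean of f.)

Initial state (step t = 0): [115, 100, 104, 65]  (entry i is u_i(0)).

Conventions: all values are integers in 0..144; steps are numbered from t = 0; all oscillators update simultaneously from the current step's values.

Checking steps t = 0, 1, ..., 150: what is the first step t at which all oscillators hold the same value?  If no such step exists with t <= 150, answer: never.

Simulating step by step:
t=0: [115, 100, 104, 65]  (not all equal)
t=1: [53, 33, 45, 53]  (not all equal)
t=2: [117, 123, 119, 131]  (not all equal)
t=3: [85, 69, 87, 75]  (not all equal)
t=4: [62, 42, 60, 38]  (not all equal)
t=5: [115, 110, 117, 107]  (not all equal)
t=6: [42, 55, 43, 53]  (not all equal)
t=7: [126, 126, 126, 127]  (not all equal)
t=8: [91, 90, 91, 90]  (not all equal)
t=9: [17, 15, 17, 15]  (not all equal)
t=10: [46, 49, 46, 49]  (not all equal)
t=11: [140, 138, 140, 138]  (not all equal)
t=12: [127, 130, 127, 130]  (not all equal)
t=13: [99, 95, 99, 95]  (not all equal)
t=14: [4, 7, 4, 7]  (not all equal)
t=15: [18, 14, 18, 14]  (not all equal)
t=16: [45, 51, 45, 51]  (not all equal)
t=17: [135, 135, 135, 135]  (all equal)

Answer: 17
Key observation: Synchronization is absorbing here: once all oscillators are equal they stay equal, and step 17 is the first all-equal step.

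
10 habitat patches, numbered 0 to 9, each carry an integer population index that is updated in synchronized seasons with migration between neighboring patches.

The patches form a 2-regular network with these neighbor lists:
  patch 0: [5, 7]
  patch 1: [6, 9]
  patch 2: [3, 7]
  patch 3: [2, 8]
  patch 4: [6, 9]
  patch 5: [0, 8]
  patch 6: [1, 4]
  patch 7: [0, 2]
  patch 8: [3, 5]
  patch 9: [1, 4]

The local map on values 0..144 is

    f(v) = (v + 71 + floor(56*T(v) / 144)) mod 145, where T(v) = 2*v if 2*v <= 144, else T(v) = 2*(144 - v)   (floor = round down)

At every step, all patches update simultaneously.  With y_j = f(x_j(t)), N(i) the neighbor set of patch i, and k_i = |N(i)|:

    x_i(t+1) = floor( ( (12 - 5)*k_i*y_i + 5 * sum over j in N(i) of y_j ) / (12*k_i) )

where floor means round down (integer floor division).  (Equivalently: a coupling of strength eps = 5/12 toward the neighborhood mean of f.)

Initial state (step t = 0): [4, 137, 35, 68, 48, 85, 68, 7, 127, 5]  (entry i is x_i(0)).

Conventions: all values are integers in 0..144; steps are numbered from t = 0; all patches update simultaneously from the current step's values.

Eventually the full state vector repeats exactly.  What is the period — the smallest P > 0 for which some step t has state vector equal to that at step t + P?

Simulating step by step:
t=0: [4, 137, 35, 68, 48, 85, 68, 7, 127, 5]
t=1: [74, 65, 104, 68, 32, 62, 43, 92, 59, 62]
t=2: [51, 31, 57, 45, 82, 38, 36, 57, 34, 56]
t=3: [43, 106, 22, 36, 66, 111, 116, 24, 106, 52]
t=4: [37, 52, 115, 114, 41, 49, 58, 89, 76, 32]
t=5: [93, 43, 61, 61, 115, 47, 50, 74, 47, 107]
t=6: [46, 16, 38, 28, 52, 19, 21, 50, 14, 49]
t=7: [28, 82, 108, 118, 35, 81, 87, 38, 102, 31]
t=8: [110, 70, 78, 62, 115, 70, 72, 118, 60, 112]
t=9: [59, 53, 52, 39, 60, 48, 55, 61, 36, 59]
t=10: [26, 22, 46, 113, 29, 40, 24, 29, 110, 28]
t=11: [123, 112, 42, 51, 119, 120, 114, 97, 78, 118]
t=12: [63, 62, 15, 20, 63, 62, 63, 47, 48, 63]
t=13: [31, 36, 80, 84, 38, 31, 37, 33, 36, 37]
t=14: [126, 135, 70, 72, 137, 127, 136, 112, 116, 136]
t=15: [65, 68, 53, 55, 68, 65, 68, 60, 61, 68]
t=16: [39, 46, 23, 24, 46, 39, 46, 31, 33, 46]
t=17: [137, 7, 114, 115, 7, 137, 7, 125, 127, 7]
t=18: [67, 83, 63, 63, 83, 67, 83, 65, 65, 83]
t=19: [44, 56, 38, 38, 56, 44, 56, 41, 41, 56]
t=20: [32, 25, 139, 139, 25, 32, 25, 113, 113, 25]
t=21: [113, 115, 66, 66, 115, 113, 115, 77, 77, 115]
t=22: [61, 63, 45, 45, 63, 61, 63, 54, 54, 63]
t=23: [31, 38, 9, 9, 38, 31, 38, 21, 21, 38]
t=24: [122, 138, 91, 91, 138, 122, 138, 107, 107, 138]
t=25: [64, 68, 58, 58, 68, 64, 68, 61, 61, 68]
t=26: [37, 46, 30, 30, 46, 37, 46, 34, 34, 46]
t=27: [134, 7, 125, 125, 7, 134, 7, 130, 130, 7]
t=28: [66, 83, 65, 65, 83, 66, 83, 66, 66, 83]
t=29: [43, 56, 41, 41, 56, 43, 56, 42, 42, 56]
t=30: [1, 25, 113, 113, 25, 1, 25, 30, 30, 25]
t=31: [82, 115, 75, 75, 115, 82, 115, 100, 100, 115]
t=32: [56, 63, 55, 55, 63, 56, 63, 57, 57, 63]
t=33: [25, 38, 23, 23, 38, 25, 38, 25, 25, 38]
t=34: [115, 138, 111, 111, 138, 115, 138, 114, 114, 138]
t=35: [63, 68, 62, 62, 68, 63, 68, 62, 62, 68]
t=36: [37, 46, 36, 36, 46, 37, 46, 36, 36, 46]
t=37: [135, 7, 135, 135, 7, 135, 7, 135, 135, 7]
t=38: [68, 83, 68, 68, 83, 68, 83, 68, 68, 83]
t=39: [46, 56, 46, 46, 56, 46, 56, 46, 46, 56]
t=40: [7, 25, 7, 7, 25, 7, 25, 7, 7, 25]
t=41: [83, 115, 83, 83, 115, 83, 115, 83, 83, 115]
t=42: [56, 63, 56, 56, 63, 56, 63, 56, 56, 63]
t=43: [25, 38, 25, 25, 38, 25, 38, 25, 25, 38]
t=44: [115, 138, 115, 115, 138, 115, 138, 115, 115, 138]
t=45: [63, 68, 63, 63, 68, 63, 68, 63, 63, 68]
t=46: [38, 46, 38, 38, 46, 38, 46, 38, 38, 46]
t=47: [138, 7, 138, 138, 7, 138, 7, 138, 138, 7]
t=48: [68, 83, 68, 68, 83, 68, 83, 68, 68, 83]

Answer: 10
Key observation: The state at step 38, [68, 83, 68, 68, 83, 68, 83, 68, 68, 83], reappears at step 48 — and no state repeats earlier — so the cycle the system enters has period 10.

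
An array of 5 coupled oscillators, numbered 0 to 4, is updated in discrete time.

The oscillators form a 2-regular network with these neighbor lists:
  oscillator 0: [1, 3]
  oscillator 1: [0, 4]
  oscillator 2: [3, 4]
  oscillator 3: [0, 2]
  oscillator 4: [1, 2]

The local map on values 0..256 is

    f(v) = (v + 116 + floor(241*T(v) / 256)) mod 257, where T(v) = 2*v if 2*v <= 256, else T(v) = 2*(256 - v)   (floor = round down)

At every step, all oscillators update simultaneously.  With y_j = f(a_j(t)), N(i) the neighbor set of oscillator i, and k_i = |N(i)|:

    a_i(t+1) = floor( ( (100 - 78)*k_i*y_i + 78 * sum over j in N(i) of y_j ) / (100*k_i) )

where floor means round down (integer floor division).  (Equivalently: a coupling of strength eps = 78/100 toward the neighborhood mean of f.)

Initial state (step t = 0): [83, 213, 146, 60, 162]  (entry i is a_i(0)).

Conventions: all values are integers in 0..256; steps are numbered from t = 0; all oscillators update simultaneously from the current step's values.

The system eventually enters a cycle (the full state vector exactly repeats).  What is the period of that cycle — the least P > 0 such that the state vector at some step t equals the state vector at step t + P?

Answer: 2
Key observation: The state at step 16, [182, 182, 182, 182, 182], reappears at step 18 — and no state repeats earlier — so the cycle the system enters has period 2.

Derivation:
t=0: [83, 213, 146, 60, 162]
t=1: [92, 148, 135, 127, 185]
t=2: [196, 163, 205, 184, 207]
t=3: [182, 170, 166, 166, 173]
t=4: [189, 185, 191, 188, 191]
t=5: [175, 173, 173, 173, 173]
t=6: [187, 187, 188, 187, 188]
t=7: [175, 175, 175, 175, 175]
t=8: [186, 186, 186, 186, 186]
t=9: [176, 176, 176, 176, 176]
t=10: [185, 185, 185, 185, 185]
t=11: [177, 177, 177, 177, 177]
t=12: [184, 184, 184, 184, 184]
t=13: [178, 178, 178, 178, 178]
t=14: [183, 183, 183, 183, 183]
t=15: [179, 179, 179, 179, 179]
t=16: [182, 182, 182, 182, 182]
t=17: [180, 180, 180, 180, 180]
t=18: [182, 182, 182, 182, 182]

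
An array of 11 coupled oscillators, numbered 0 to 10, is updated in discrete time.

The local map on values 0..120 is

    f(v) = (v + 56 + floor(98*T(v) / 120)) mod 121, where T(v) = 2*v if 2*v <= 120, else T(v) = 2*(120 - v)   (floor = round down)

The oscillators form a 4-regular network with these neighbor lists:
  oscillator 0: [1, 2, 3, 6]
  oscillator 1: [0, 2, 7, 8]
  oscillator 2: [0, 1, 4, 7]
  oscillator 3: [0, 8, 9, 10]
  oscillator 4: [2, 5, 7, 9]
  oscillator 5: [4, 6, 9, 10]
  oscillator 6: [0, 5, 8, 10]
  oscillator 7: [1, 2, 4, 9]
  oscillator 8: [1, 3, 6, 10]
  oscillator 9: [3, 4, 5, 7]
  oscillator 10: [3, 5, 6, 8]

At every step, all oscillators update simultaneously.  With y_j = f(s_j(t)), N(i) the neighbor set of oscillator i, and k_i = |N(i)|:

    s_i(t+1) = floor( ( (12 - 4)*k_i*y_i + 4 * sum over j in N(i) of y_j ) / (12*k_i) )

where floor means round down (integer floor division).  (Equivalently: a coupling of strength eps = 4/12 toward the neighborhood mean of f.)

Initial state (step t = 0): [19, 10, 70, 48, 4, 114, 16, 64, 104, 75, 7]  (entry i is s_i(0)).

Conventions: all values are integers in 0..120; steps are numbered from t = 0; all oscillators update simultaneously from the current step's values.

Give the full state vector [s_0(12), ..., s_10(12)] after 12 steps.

Answer: [80, 80, 80, 80, 80, 80, 80, 80, 80, 80, 80]

Derivation:
t=0: [19, 10, 70, 48, 4, 114, 16, 64, 104, 75, 7]
t=1: [97, 83, 86, 68, 70, 65, 90, 86, 69, 78, 72]
t=2: [72, 77, 76, 84, 84, 86, 76, 77, 85, 82, 84]
t=3: [83, 81, 81, 77, 77, 76, 80, 81, 77, 78, 77]
t=4: [78, 79, 79, 81, 81, 81, 80, 79, 81, 81, 81]
t=5: [80, 80, 80, 79, 79, 79, 79, 79, 79, 79, 79]
t=6: [80, 80, 80, 80, 80, 80, 80, 80, 80, 80, 80]
t=7: [80, 80, 80, 80, 80, 80, 80, 80, 80, 80, 80]
t=8: [80, 80, 80, 80, 80, 80, 80, 80, 80, 80, 80]
t=9: [80, 80, 80, 80, 80, 80, 80, 80, 80, 80, 80]
t=10: [80, 80, 80, 80, 80, 80, 80, 80, 80, 80, 80]
t=11: [80, 80, 80, 80, 80, 80, 80, 80, 80, 80, 80]
t=12: [80, 80, 80, 80, 80, 80, 80, 80, 80, 80, 80]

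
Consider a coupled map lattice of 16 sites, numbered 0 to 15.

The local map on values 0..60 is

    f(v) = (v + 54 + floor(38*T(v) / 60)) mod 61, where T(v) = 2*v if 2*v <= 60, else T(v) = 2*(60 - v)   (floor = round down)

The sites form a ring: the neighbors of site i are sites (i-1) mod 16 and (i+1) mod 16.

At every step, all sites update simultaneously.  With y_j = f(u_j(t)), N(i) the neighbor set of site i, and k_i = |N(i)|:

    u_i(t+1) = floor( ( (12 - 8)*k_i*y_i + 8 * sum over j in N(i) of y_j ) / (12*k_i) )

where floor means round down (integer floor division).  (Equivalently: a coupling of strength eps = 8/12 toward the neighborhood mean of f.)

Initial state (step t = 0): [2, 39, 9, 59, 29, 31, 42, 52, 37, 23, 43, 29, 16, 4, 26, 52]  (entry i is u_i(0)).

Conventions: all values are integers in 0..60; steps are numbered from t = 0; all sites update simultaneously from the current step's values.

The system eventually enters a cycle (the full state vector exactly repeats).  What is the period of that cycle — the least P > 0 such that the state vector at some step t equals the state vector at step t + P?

Simulating step by step:
t=0: [2, 39, 9, 59, 29, 31, 42, 52, 37, 23, 43, 29, 16, 4, 26, 52]
t=1: [57, 43, 41, 41, 57, 58, 57, 57, 53, 53, 53, 48, 29, 27, 36, 54]
t=2: [54, 56, 57, 56, 54, 53, 53, 53, 53, 54, 54, 56, 56, 57, 55, 55]
t=3: [54, 53, 53, 53, 54, 54, 54, 54, 54, 54, 54, 54, 53, 53, 53, 54]
t=4: [54, 54, 54, 54, 54, 54, 54, 54, 54, 54, 54, 54, 54, 54, 54, 54]
t=5: [54, 54, 54, 54, 54, 54, 54, 54, 54, 54, 54, 54, 54, 54, 54, 54]

Answer: 1
Key observation: The state at step 4, [54, 54, 54, 54, 54, 54, 54, 54, 54, 54, 54, 54, 54, 54, 54, 54], reappears at step 5 — and no state repeats earlier — so the cycle the system enters has period 1.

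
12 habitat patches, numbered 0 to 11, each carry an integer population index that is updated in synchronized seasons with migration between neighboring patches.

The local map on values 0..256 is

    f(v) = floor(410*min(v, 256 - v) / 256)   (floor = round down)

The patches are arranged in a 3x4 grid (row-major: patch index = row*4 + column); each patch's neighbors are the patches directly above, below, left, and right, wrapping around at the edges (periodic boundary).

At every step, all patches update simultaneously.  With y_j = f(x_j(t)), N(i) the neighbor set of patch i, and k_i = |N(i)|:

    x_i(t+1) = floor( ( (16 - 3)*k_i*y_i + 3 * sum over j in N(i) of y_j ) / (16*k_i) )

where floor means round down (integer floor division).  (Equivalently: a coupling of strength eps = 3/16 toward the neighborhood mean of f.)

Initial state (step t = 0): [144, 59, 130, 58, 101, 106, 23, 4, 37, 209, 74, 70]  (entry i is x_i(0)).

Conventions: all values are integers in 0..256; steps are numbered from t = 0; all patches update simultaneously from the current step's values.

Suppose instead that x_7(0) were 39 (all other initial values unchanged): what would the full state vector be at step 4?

Simulating step by step:
t=0: [144, 59, 130, 58, 101, 106, 23, 39, 37, 209, 74, 70]
t=1: [164, 105, 179, 100, 152, 154, 55, 69, 72, 81, 115, 106]
t=2: [147, 162, 128, 155, 159, 158, 98, 116, 122, 134, 173, 163]
t=3: [172, 156, 194, 164, 159, 157, 158, 179, 189, 188, 140, 151]
t=4: [135, 153, 110, 144, 150, 155, 153, 129, 113, 116, 175, 162]

Answer: [135, 153, 110, 144, 150, 155, 153, 129, 113, 116, 175, 162]
Key observation: This trace re-runs the system from the modified initial state.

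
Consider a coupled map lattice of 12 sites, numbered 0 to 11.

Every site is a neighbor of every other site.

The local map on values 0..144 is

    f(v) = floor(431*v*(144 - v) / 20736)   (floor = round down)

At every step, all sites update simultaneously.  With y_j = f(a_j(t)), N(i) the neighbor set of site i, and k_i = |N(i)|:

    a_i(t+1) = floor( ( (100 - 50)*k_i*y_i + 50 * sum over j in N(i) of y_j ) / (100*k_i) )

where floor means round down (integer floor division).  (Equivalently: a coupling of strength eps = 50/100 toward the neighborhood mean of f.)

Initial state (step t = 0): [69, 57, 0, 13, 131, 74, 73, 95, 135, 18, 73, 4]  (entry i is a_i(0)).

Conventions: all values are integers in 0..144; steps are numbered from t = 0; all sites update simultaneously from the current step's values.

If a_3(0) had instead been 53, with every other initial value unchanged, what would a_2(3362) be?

Answer: a_2(3362) = 99
Key observation: The state at step 6, [99, 99, 99, 99, 99, 99, 99, 99, 99, 99, 99, 99], reappears at step 8: the system is in a cycle of period 2 from step 6 on.  Therefore the state at step 3362 equals the state at step 6 + ((3362 - 6) mod 2) = 6, which is [99, 99, 99, 99, 99, 99, 99, 99, 99, 99, 99, 99].

Derivation:
t=0: [69, 57, 0, 53, 131, 74, 73, 95, 135, 18, 73, 4]
t=1: [87, 85, 38, 83, 54, 87, 87, 82, 49, 59, 87, 43]
t=2: [101, 101, 92, 102, 100, 101, 101, 102, 98, 101, 101, 95]
t=3: [90, 90, 94, 90, 91, 90, 90, 90, 92, 90, 90, 93]
t=4: [100, 100, 98, 100, 100, 100, 100, 100, 99, 100, 100, 99]
t=5: [91, 91, 92, 91, 91, 91, 91, 91, 91, 91, 91, 91]
t=6: [99, 99, 99, 99, 99, 99, 99, 99, 99, 99, 99, 99]
t=7: [92, 92, 92, 92, 92, 92, 92, 92, 92, 92, 92, 92]
t=8: [99, 99, 99, 99, 99, 99, 99, 99, 99, 99, 99, 99]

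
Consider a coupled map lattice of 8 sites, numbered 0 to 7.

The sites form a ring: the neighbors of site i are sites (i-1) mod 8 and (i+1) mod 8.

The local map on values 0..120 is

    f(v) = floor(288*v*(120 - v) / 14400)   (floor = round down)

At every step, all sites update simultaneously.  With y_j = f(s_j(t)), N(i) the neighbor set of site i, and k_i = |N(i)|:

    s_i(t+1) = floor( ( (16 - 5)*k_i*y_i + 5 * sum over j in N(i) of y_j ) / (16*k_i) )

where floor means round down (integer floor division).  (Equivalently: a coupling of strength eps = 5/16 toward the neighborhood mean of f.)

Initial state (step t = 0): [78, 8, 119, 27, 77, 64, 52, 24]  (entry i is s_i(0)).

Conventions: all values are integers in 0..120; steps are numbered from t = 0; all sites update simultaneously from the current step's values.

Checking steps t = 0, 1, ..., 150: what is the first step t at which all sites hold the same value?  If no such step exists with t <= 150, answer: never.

Simulating step by step:
t=0: [78, 8, 119, 27, 77, 64, 52, 24]  (not all equal)
t=1: [54, 22, 11, 45, 64, 70, 66, 52]  (not all equal)
t=2: [66, 44, 33, 60, 70, 70, 70, 70]  (not all equal)
t=3: [70, 65, 60, 69, 70, 70, 70, 70]  (not all equal)
t=4: [70, 71, 71, 70, 70, 70, 70, 70]  (not all equal)
t=5: [69, 69, 69, 69, 70, 70, 70, 70]  (not all equal)
t=6: [70, 70, 70, 70, 70, 70, 70, 70]  (all equal)

Answer: 6
Key observation: Synchronization is absorbing here: once all sites are equal they stay equal, and step 6 is the first all-equal step.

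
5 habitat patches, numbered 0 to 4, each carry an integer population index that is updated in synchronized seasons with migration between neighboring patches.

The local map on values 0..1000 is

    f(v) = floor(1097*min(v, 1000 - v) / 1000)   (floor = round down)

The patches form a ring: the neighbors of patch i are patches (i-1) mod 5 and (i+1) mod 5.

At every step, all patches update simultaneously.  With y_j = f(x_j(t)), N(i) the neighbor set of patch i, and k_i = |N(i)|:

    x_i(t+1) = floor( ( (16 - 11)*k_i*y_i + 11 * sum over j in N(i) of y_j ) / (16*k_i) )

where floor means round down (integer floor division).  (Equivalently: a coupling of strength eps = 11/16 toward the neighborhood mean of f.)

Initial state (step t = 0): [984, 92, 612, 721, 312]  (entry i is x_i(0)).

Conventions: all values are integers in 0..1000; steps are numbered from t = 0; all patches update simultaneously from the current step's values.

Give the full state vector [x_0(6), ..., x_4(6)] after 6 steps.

Answer: [365, 367, 374, 377, 371]

Derivation:
t=0: [984, 92, 612, 721, 312]
t=1: [157, 183, 272, 359, 217]
t=2: [204, 224, 296, 307, 268]
t=3: [254, 264, 300, 317, 283]
t=4: [292, 298, 321, 328, 311]
t=5: [329, 332, 345, 350, 339]
t=6: [365, 367, 374, 377, 371]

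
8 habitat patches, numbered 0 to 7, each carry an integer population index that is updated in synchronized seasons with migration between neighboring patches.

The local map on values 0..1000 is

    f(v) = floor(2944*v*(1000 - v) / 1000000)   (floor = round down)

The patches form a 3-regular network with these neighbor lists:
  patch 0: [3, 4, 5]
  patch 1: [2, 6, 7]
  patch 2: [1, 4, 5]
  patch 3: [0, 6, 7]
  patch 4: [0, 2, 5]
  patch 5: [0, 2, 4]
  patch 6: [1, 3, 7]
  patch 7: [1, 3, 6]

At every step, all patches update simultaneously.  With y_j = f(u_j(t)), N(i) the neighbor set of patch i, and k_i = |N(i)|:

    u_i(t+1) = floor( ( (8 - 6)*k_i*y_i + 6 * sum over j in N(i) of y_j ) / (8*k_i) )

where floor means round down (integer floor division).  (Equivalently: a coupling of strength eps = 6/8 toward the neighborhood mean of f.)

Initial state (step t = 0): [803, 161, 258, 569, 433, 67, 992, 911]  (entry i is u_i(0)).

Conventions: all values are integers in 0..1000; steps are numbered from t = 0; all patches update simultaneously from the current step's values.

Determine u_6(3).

Simulating step by step:
t=0: [803, 161, 258, 569, 433, 67, 992, 911]
t=1: [523, 305, 466, 361, 483, 483, 344, 344]
t=2: [720, 671, 706, 685, 734, 734, 657, 657]
t=3: [594, 646, 602, 638, 588, 588, 652, 652]

Answer: u_6(3) = 652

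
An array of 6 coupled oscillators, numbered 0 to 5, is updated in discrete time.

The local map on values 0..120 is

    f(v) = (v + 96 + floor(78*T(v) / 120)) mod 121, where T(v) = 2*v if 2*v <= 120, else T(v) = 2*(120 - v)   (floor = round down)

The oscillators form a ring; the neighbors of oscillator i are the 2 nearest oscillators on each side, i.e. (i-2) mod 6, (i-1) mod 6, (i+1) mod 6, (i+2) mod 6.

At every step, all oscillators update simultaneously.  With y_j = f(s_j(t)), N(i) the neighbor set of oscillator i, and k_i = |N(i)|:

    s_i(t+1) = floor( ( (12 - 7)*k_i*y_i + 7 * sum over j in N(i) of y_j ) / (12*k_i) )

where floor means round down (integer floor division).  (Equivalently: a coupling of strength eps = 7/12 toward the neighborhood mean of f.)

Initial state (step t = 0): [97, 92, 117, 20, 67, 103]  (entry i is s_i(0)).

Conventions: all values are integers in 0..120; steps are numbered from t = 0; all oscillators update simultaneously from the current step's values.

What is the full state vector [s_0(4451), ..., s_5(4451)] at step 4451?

Simulating step by step:
t=0: [97, 92, 117, 20, 67, 103]
t=1: [101, 89, 88, 68, 92, 90]
t=2: [102, 104, 104, 106, 103, 104]
t=3: [99, 99, 99, 99, 99, 99]
t=4: [101, 101, 101, 101, 101, 101]
t=5: [100, 100, 100, 100, 100, 100]
t=6: [101, 101, 101, 101, 101, 101]

Answer: [100, 100, 100, 100, 100, 100]
Key observation: The state at step 4, [101, 101, 101, 101, 101, 101], reappears at step 6: the system is in a cycle of period 2 from step 4 on.  Therefore the state at step 4451 equals the state at step 4 + ((4451 - 4) mod 2) = 5, which is [100, 100, 100, 100, 100, 100].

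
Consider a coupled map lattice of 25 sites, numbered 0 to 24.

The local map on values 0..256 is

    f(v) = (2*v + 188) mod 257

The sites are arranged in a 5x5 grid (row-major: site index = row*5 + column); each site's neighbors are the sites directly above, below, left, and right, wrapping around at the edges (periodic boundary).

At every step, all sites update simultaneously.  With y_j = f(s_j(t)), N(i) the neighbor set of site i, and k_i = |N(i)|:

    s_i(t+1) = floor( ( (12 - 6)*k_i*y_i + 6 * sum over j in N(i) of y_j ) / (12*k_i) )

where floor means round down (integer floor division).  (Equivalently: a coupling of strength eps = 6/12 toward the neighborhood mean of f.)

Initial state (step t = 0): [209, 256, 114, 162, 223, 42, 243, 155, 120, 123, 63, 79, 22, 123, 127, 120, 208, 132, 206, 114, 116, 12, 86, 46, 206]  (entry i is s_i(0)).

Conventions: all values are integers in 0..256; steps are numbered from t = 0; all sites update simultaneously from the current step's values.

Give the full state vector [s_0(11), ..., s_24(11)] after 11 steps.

Simulating step by step:
t=0: [209, 256, 114, 162, 223, 42, 243, 155, 120, 123, 63, 79, 22, 123, 127, 120, 208, 132, 206, 114, 116, 12, 86, 46, 206]
t=1: [106, 170, 177, 186, 136, 68, 146, 210, 191, 149, 86, 111, 203, 172, 163, 144, 128, 161, 112, 145, 151, 173, 125, 77, 101]
t=2: [136, 58, 55, 69, 170, 120, 152, 95, 76, 155, 106, 150, 104, 45, 71, 202, 174, 201, 149, 173, 180, 86, 138, 106, 159]
t=3: [134, 96, 76, 69, 102, 188, 188, 122, 98, 163, 140, 182, 125, 76, 89, 66, 72, 112, 147, 88, 96, 90, 148, 165, 150]
t=4: [153, 116, 115, 78, 129, 82, 73, 142, 104, 52, 138, 83, 146, 121, 104, 96, 83, 166, 156, 132, 137, 124, 157, 96, 161]
t=5: [200, 163, 169, 120, 171, 117, 109, 182, 133, 87, 160, 124, 172, 179, 145, 149, 99, 104, 183, 192, 201, 178, 181, 165, 215]
t=6: [69, 33, 36, 114, 64, 154, 122, 66, 141, 127, 224, 157, 57, 75, 166, 178, 136, 97, 49, 103, 92, 45, 41, 45, 71]
t=7: [117, 160, 62, 116, 90, 188, 187, 86, 167, 157, 126, 190, 86, 77, 68, 87, 154, 98, 60, 85, 81, 83, 27, 44, 78]
t=8: [145, 171, 122, 105, 138, 105, 81, 78, 78, 152, 126, 98, 97, 71, 110, 129, 167, 142, 67, 89, 103, 151, 158, 77, 84]
t=9: [173, 98, 148, 139, 190, 162, 92, 103, 110, 190, 167, 114, 125, 90, 150, 149, 99, 163, 92, 117, 161, 167, 212, 111, 116]
t=10: [96, 109, 184, 177, 82, 152, 142, 152, 139, 113, 113, 133, 141, 140, 157, 183, 114, 65, 111, 174, 179, 79, 97, 149, 159]
t=11: [125, 133, 88, 85, 117, 199, 209, 202, 183, 176, 168, 191, 194, 208, 190, 66, 127, 111, 141, 96, 78, 102, 115, 183, 171]

Answer: [125, 133, 88, 85, 117, 199, 209, 202, 183, 176, 168, 191, 194, 208, 190, 66, 127, 111, 141, 96, 78, 102, 115, 183, 171]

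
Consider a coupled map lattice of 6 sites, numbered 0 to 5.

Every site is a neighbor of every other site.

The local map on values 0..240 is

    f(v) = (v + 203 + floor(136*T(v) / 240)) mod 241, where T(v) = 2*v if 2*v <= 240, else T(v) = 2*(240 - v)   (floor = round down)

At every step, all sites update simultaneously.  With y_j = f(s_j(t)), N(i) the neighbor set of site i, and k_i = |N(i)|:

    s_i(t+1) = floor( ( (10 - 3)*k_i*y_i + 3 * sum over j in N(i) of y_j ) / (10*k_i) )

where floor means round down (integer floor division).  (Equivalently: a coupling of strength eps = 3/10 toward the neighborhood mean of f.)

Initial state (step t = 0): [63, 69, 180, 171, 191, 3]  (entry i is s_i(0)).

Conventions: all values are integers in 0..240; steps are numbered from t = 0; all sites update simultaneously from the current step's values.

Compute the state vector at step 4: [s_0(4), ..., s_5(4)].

Simulating step by step:
t=0: [63, 69, 180, 171, 191, 3]
t=1: [124, 132, 196, 197, 195, 196]
t=2: [214, 213, 208, 208, 208, 208]
t=3: [205, 205, 205, 205, 205, 205]
t=4: [206, 206, 206, 206, 206, 206]

Answer: [206, 206, 206, 206, 206, 206]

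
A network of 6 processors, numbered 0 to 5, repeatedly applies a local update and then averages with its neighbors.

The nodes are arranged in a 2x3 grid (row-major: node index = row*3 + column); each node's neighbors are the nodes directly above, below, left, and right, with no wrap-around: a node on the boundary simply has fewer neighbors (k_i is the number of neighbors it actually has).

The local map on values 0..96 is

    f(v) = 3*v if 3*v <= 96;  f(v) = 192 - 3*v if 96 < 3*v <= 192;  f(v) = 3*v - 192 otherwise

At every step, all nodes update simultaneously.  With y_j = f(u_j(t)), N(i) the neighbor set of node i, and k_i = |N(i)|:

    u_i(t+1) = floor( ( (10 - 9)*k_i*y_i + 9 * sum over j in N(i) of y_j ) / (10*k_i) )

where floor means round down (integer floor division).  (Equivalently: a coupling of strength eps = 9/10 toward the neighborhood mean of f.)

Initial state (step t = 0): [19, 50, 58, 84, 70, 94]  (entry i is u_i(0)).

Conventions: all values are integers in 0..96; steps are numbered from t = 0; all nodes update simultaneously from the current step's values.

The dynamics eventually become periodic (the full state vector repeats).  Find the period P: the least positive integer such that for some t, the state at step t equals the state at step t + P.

Simulating step by step:
t=0: [19, 50, 58, 84, 70, 94]
t=1: [51, 32, 61, 39, 59, 25]
t=2: [80, 28, 77, 31, 75, 18]
t=3: [84, 44, 66, 45, 72, 37]
t=4: [58, 33, 64, 43, 61, 21]
t=5: [72, 17, 70, 18, 66, 10]
t=6: [49, 19, 38, 18, 41, 13]
t=7: [54, 63, 51, 56, 51, 70]
t=8: [15, 32, 13, 33, 17, 36]
t=9: [89, 50, 84, 52, 87, 48]
t=10: [42, 65, 46, 68, 44, 62]
t=11: [13, 54, 9, 57, 12, 51]
t=12: [26, 33, 33, 35, 30, 32]
t=13: [88, 87, 94, 84, 91, 91]
t=14: [65, 79, 76, 74, 71, 85]
t=15: [34, 22, 52, 13, 43, 31]
t=16: [56, 63, 75, 72, 65, 53]
t=17: [14, 18, 19, 14, 18, 19]
t=18: [47, 51, 55, 47, 51, 55]
t=19: [45, 39, 32, 45, 39, 32]
t=20: [65, 75, 86, 65, 75, 86]
t=21: [16, 33, 51, 16, 33, 51]
t=22: [68, 63, 63, 68, 63, 63]
t=23: [7, 5, 3, 7, 5, 3]
t=24: [18, 15, 11, 18, 15, 11]
t=25: [49, 44, 38, 49, 44, 38]
t=26: [51, 60, 69, 51, 60, 69]
t=27: [26, 21, 13, 26, 21, 13]
t=28: [71, 60, 49, 71, 60, 49]
t=29: [16, 24, 30, 16, 24, 30]
t=30: [58, 70, 81, 58, 70, 81]
t=31: [18, 27, 36, 18, 27, 36]
t=32: [66, 73, 82, 66, 73, 82]
t=33: [15, 28, 41, 15, 28, 41]
t=34: [62, 67, 75, 62, 67, 75]
t=35: [7, 15, 22, 7, 15, 22]
t=36: [31, 44, 56, 31, 44, 56]
t=37: [78, 59, 40, 78, 59, 40]
t=38: [29, 40, 46, 29, 40, 46]
t=39: [80, 71, 62, 80, 71, 62]
t=40: [35, 24, 12, 35, 24, 12]
t=41: [80, 65, 52, 80, 65, 52]
t=42: [27, 26, 21, 27, 26, 21]
t=43: [79, 74, 69, 79, 74, 69]
t=44: [38, 30, 21, 38, 30, 21]
t=45: [83, 78, 75, 83, 78, 75]
t=46: [50, 43, 37, 50, 43, 37]
t=47: [51, 62, 72, 51, 62, 72]
t=48: [24, 21, 15, 24, 21, 15]
t=49: [67, 60, 53, 67, 60, 53]
t=50: [10, 17, 23, 10, 17, 23]
t=51: [39, 50, 60, 39, 50, 60]
t=52: [60, 42, 25, 60, 42, 25]
t=53: [36, 52, 70, 36, 52, 70]
t=54: [62, 45, 26, 62, 45, 26]
t=55: [28, 48, 68, 28, 48, 68]
t=56: [67, 48, 28, 67, 48, 28]
t=57: [26, 47, 67, 26, 47, 67]
t=58: [65, 46, 27, 65, 46, 27]
t=59: [25, 46, 68, 25, 46, 68]
t=60: [65, 47, 30, 65, 47, 30]
t=61: [24, 48, 72, 24, 48, 72]
t=62: [61, 48, 34, 61, 48, 34]
t=63: [26, 48, 71, 26, 48, 71]
t=64: [64, 48, 33, 64, 48, 33]
t=65: [21, 47, 72, 21, 47, 72]
t=66: [57, 46, 36, 57, 46, 36]
t=67: [35, 53, 70, 35, 53, 70]
t=68: [62, 44, 24, 62, 44, 24]
t=69: [30, 47, 66, 30, 47, 66]
t=70: [72, 49, 26, 72, 49, 26]
t=71: [33, 48, 63, 33, 48, 63]
t=72: [72, 48, 23, 72, 48, 23]
t=73: [34, 47, 59, 34, 47, 59]
t=74: [72, 51, 31, 72, 51, 31]
t=75: [30, 50, 68, 30, 50, 68]
t=76: [68, 47, 25, 68, 47, 25]
t=77: [29, 46, 64, 29, 46, 64]
t=78: [72, 47, 24, 72, 47, 24]
t=79: [36, 49, 62, 36, 49, 62]
t=80: [66, 45, 23, 66, 45, 23]
t=81: [28, 45, 63, 28, 45, 63]
t=82: [71, 48, 27, 71, 48, 27]
t=83: [33, 49, 66, 33, 49, 66]
t=84: [71, 47, 23, 71, 47, 23]
t=85: [34, 47, 60, 34, 47, 60]
t=86: [72, 51, 29, 72, 51, 29]
t=87: [30, 48, 65, 30, 48, 65]
t=88: [71, 47, 23, 71, 47, 23]

Answer: 4
Key observation: The state at step 84, [71, 47, 23, 71, 47, 23], reappears at step 88 — and no state repeats earlier — so the cycle the system enters has period 4.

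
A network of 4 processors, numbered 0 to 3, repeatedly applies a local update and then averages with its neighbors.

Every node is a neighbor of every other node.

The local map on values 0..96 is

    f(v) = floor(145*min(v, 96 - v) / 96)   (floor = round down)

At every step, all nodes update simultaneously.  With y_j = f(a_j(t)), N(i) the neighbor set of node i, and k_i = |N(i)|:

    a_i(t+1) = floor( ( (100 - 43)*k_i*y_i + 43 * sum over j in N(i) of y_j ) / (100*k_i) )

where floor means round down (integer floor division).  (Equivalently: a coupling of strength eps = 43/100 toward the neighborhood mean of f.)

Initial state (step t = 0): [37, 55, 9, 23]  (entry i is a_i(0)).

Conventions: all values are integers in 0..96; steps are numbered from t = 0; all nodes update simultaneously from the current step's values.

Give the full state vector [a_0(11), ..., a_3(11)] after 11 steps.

Simulating step by step:
t=0: [37, 55, 9, 23]
t=1: [46, 49, 28, 37]
t=2: [63, 63, 51, 57]
t=3: [52, 52, 60, 56]
t=4: [63, 63, 58, 60]
t=5: [50, 50, 54, 52]
t=6: [67, 67, 65, 66]
t=7: [43, 43, 44, 44]
t=8: [64, 64, 65, 65]
t=9: [47, 47, 46, 46]
t=10: [69, 69, 69, 69]
t=11: [40, 40, 40, 40]

Answer: [40, 40, 40, 40]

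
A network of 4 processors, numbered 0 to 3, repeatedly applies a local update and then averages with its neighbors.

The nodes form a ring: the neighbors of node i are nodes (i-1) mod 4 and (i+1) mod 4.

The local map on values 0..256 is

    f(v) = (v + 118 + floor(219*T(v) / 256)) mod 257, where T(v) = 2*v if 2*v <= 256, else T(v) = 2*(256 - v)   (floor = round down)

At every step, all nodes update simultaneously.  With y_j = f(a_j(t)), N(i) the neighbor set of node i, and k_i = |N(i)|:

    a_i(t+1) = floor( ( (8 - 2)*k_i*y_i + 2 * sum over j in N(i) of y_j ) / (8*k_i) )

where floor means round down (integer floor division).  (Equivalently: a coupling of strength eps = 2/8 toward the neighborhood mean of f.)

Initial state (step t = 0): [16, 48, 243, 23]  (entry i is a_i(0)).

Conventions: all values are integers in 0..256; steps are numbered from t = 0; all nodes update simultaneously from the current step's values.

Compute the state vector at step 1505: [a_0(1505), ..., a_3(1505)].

Simulating step by step:
t=0: [16, 48, 243, 23]
t=1: [174, 221, 148, 170]
t=2: [171, 151, 184, 179]
t=3: [178, 186, 171, 171]
t=4: [171, 168, 175, 176]
t=5: [176, 178, 174, 173]
t=6: [173, 172, 174, 175]
t=7: [175, 175, 175, 174]
t=8: [174, 174, 174, 174]
t=9: [175, 175, 175, 175]
t=10: [174, 174, 174, 174]

Answer: [175, 175, 175, 175]
Key observation: The state at step 8, [174, 174, 174, 174], reappears at step 10: the system is in a cycle of period 2 from step 8 on.  Therefore the state at step 1505 equals the state at step 8 + ((1505 - 8) mod 2) = 9, which is [175, 175, 175, 175].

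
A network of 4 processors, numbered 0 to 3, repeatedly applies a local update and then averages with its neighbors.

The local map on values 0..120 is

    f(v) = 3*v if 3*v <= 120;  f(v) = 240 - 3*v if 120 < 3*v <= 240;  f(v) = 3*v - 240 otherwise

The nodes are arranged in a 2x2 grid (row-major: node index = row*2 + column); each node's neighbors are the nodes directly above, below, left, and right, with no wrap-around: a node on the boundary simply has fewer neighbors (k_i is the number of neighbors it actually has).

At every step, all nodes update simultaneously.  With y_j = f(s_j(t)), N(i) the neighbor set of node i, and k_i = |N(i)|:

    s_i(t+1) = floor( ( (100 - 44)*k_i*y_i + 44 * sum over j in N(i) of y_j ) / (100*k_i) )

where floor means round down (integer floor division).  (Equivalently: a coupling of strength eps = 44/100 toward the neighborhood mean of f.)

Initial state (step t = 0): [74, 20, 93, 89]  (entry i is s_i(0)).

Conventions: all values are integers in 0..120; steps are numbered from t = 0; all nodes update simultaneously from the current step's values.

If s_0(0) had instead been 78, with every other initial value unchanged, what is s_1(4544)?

Answer: s_1(4544) = 51
Key observation: The state at step 15, [63, 63, 63, 63], reappears at step 19: the system is in a cycle of period 4 from step 15 on.  Therefore the state at step 4544 equals the state at step 15 + ((4544 - 15) mod 4) = 16, which is [51, 51, 51, 51].

Derivation:
t=0: [78, 20, 93, 89]
t=1: [25, 40, 29, 36]
t=2: [87, 107, 88, 106]
t=3: [34, 67, 35, 66]
t=4: [88, 53, 90, 55]
t=5: [37, 67, 38, 66]
t=6: [95, 55, 97, 57]
t=7: [52, 67, 53, 66]
t=8: [73, 49, 73, 49]
t=9: [36, 77, 36, 77]
t=10: [86, 30, 86, 30]
t=11: [33, 74, 33, 74]
t=12: [81, 35, 81, 35]
t=13: [25, 82, 25, 82]
t=14: [59, 21, 59, 21]
t=15: [63, 63, 63, 63]
t=16: [51, 51, 51, 51]
t=17: [87, 87, 87, 87]
t=18: [21, 21, 21, 21]
t=19: [63, 63, 63, 63]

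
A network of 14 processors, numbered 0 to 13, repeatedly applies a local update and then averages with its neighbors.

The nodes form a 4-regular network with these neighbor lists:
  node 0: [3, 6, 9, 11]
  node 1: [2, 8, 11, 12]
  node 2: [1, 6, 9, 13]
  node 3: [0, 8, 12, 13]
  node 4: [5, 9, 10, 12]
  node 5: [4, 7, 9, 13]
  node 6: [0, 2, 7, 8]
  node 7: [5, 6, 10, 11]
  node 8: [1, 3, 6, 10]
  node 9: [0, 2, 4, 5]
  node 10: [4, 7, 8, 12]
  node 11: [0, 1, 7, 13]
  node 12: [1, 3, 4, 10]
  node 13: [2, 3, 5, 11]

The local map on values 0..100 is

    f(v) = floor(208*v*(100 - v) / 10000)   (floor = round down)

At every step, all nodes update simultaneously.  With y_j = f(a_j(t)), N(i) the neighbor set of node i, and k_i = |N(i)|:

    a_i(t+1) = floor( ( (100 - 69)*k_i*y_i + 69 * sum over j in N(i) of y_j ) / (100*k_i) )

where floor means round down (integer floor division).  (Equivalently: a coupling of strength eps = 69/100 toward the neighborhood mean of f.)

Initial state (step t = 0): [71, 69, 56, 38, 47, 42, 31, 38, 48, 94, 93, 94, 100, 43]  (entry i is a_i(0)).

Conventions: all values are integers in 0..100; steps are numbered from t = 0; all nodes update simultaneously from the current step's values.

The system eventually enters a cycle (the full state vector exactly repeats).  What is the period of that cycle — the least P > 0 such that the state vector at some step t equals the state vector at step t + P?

Answer: 1
Key observation: The state at step 5, [51, 51, 51, 51, 51, 51, 51, 51, 51, 51, 51, 51, 51, 51], reappears at step 6 — and no state repeats earlier — so the cycle the system enters has period 1.

Derivation:
t=0: [71, 69, 56, 38, 47, 42, 31, 38, 48, 94, 93, 94, 100, 43]
t=1: [32, 33, 41, 39, 28, 43, 46, 35, 41, 36, 30, 35, 27, 43]
t=2: [47, 46, 48, 47, 43, 47, 48, 47, 47, 46, 44, 46, 43, 49]
t=3: [51, 50, 51, 50, 50, 50, 51, 51, 51, 50, 50, 51, 50, 51]
t=4: [51, 51, 51, 51, 52, 51, 51, 51, 51, 51, 51, 51, 52, 51]
t=5: [51, 51, 51, 51, 51, 51, 51, 51, 51, 51, 51, 51, 51, 51]
t=6: [51, 51, 51, 51, 51, 51, 51, 51, 51, 51, 51, 51, 51, 51]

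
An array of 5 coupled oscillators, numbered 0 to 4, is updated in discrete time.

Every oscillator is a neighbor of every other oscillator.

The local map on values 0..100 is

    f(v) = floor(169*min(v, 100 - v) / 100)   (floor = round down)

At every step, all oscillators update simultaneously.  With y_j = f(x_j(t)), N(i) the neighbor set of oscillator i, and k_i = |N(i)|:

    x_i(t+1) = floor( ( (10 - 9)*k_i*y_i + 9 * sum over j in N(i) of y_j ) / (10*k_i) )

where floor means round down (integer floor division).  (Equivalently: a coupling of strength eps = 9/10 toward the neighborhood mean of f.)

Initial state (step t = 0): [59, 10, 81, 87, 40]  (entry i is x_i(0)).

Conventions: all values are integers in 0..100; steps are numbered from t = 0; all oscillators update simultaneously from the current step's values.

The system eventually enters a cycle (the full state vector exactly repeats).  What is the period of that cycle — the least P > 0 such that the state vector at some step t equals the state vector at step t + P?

Simulating step by step:
t=0: [59, 10, 81, 87, 40]
t=1: [37, 44, 42, 43, 37]
t=2: [68, 67, 67, 67, 68]
t=3: [54, 54, 54, 54, 54]
t=4: [77, 77, 77, 77, 77]
t=5: [38, 38, 38, 38, 38]
t=6: [64, 64, 64, 64, 64]
t=7: [60, 60, 60, 60, 60]
t=8: [67, 67, 67, 67, 67]
t=9: [55, 55, 55, 55, 55]
t=10: [76, 76, 76, 76, 76]
t=11: [40, 40, 40, 40, 40]
t=12: [67, 67, 67, 67, 67]

Answer: 4
Key observation: The state at step 8, [67, 67, 67, 67, 67], reappears at step 12 — and no state repeats earlier — so the cycle the system enters has period 4.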